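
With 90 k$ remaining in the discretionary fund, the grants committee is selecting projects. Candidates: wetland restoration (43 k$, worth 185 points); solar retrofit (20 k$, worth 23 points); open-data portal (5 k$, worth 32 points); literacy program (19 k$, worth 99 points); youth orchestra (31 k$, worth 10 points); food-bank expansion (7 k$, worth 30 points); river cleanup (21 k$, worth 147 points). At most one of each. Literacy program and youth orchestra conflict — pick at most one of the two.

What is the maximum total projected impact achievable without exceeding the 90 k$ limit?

463

Ranking by ratio (projected impact/k$): river cleanup 7.00, open-data portal 6.40, literacy program 5.21.
The ratio ordering already packs tightly: wetland restoration + open-data portal + literacy program + river cleanup, 88 k$, 463.
Nothing else feasible within 90 k$ beats 463.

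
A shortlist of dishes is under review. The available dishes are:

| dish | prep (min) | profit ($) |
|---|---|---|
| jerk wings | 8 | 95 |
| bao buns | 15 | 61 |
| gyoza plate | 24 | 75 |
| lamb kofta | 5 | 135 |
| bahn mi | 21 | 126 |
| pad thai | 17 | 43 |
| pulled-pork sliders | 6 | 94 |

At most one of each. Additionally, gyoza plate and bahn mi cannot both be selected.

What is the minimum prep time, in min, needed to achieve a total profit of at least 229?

Look for the lowest-prep combination reaching 229.
lamb kofta + pulled-pork sliders reaches 229 using 11 min.
No combination under 11 min hits 229.

11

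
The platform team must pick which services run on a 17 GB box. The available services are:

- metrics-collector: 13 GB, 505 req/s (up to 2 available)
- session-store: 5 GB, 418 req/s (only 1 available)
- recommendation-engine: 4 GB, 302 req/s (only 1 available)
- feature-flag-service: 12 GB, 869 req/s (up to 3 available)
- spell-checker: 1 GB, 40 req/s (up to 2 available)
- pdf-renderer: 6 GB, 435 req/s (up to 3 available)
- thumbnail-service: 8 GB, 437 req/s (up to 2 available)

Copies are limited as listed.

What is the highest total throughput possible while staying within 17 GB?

1288

Greedy by ratio would take session-store + recommendation-engine + 2×spell-checker + pdf-renderer: 17 GB used, total 1235.
The 6 GB tied up in recommendation-engine and 2×spell-checker is better spent on pdf-renderer — total rises to 1288 (17 GB).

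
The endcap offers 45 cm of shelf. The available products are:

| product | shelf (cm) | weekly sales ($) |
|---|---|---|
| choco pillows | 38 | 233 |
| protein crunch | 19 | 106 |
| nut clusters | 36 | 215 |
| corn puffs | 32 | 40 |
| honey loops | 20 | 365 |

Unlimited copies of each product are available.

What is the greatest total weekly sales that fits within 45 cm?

The ratio ordering already packs tightly: 2×honey loops, 40 cm, 730.
Nothing else within 45 cm beats 730.

730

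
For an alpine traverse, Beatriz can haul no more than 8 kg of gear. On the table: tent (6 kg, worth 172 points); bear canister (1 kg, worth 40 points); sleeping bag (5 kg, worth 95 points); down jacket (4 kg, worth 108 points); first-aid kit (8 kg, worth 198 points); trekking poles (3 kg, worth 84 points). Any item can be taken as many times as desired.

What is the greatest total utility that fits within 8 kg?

320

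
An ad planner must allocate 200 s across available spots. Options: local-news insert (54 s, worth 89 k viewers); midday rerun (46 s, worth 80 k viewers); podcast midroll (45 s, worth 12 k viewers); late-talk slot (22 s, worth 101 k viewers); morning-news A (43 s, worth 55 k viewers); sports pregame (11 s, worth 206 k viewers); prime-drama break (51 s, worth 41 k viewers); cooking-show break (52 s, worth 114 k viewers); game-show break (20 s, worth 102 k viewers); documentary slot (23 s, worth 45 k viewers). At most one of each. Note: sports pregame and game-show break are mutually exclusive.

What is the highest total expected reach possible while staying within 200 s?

601

Best packing: midday rerun + late-talk slot + morning-news A + sports pregame + cooking-show break + documentary slot — 197 s, 601 total.
That's the maximum — no feasible swap from here does better than 601.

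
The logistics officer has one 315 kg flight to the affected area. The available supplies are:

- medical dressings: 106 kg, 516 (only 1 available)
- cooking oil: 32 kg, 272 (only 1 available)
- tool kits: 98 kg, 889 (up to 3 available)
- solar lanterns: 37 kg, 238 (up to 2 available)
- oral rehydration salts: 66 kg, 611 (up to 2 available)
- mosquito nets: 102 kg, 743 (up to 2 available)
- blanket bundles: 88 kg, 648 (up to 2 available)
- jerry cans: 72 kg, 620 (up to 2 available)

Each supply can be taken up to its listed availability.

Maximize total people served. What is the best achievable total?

2740

A density-first pass picks tool kits + 2×oral rehydration salts + jerry cans — 2731 at 302 kg.
Dropping oral rehydration salts frees 66 kg; slotting in jerry cans (72 kg) lifts the total to 2740 at 308 kg.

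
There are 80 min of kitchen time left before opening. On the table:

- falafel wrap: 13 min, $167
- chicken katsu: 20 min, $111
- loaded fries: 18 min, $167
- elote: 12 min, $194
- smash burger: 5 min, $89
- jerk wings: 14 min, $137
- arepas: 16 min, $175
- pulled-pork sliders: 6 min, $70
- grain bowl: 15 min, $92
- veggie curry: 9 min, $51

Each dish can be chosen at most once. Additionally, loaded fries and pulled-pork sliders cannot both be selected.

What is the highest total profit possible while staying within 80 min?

929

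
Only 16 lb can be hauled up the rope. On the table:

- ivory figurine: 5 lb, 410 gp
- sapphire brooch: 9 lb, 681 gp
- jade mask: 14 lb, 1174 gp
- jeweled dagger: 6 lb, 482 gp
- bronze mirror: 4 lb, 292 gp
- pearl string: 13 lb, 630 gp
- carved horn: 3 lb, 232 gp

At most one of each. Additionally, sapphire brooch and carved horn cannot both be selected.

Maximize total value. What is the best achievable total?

1184

Density check — jade mask 83.86, ivory figurine 82.00, jeweled dagger 80.33 are the best per lb.
The ratio heuristic lands on jade mask (1174) but leaves 2 lb idle.
Dropping jade mask frees 14 lb; slotting in ivory figurine + jeweled dagger + bronze mirror (15 lb) lifts the total to 1184 at 15 lb.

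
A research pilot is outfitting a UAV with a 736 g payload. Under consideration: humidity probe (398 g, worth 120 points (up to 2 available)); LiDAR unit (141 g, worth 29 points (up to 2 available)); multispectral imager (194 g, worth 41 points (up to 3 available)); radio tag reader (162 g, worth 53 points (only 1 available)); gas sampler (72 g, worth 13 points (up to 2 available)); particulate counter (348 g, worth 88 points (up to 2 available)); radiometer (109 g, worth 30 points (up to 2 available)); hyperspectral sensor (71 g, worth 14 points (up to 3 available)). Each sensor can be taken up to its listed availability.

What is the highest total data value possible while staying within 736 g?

The ratio ordering already packs tightly: humidity probe + radio tag reader + radiometer, 669 g, 203.

203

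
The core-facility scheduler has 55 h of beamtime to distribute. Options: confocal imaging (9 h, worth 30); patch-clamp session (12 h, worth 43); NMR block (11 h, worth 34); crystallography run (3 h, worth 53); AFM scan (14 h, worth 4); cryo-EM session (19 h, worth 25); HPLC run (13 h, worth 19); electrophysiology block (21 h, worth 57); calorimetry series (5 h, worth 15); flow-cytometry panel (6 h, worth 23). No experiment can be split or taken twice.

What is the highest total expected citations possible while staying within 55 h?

212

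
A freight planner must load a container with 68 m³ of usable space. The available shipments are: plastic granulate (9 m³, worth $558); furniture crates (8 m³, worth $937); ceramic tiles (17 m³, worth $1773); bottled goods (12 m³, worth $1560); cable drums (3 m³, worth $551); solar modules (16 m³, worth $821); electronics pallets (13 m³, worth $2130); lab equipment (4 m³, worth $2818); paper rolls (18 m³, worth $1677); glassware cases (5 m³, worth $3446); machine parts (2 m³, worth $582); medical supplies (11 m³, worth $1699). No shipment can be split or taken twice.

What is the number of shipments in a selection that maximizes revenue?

8

Optimal total is 14559.
ceramic tiles + bottled goods + cable drums + electronics pallets + lab equipment + glassware cases + machine parts + medical supplies hits 14559 at 67 m³.
All optima have 8 shipments.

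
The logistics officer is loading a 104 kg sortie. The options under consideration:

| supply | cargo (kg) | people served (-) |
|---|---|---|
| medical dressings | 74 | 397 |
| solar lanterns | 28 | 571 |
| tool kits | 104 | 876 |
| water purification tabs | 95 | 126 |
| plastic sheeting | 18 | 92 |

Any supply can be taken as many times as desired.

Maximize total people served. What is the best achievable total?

3×solar lanterns + plastic sheeting uses 102 of the 104 kg and totals 1805.
That's the maximum — no swap from here does better than 1805.

1805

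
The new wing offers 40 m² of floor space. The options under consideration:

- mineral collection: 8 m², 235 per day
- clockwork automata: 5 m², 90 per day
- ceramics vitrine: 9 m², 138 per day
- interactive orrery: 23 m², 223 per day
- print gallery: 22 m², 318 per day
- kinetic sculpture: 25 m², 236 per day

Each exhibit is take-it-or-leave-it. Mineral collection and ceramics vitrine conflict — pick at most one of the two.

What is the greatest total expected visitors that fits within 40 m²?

Best packing: mineral collection + clockwork automata + print gallery — 35 m², 643 total.

643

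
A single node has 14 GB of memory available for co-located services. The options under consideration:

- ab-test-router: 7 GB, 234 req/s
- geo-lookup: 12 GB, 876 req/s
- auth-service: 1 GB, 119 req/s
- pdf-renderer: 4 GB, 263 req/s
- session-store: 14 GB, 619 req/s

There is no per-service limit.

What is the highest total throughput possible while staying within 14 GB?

Density check — auth-service 119.00, geo-lookup 73.00, pdf-renderer 65.75 are the best per GB.
Taking 14×auth-service: 14 GB used, 1666 in throughput.
No other feasible combination exceeds 1666.

1666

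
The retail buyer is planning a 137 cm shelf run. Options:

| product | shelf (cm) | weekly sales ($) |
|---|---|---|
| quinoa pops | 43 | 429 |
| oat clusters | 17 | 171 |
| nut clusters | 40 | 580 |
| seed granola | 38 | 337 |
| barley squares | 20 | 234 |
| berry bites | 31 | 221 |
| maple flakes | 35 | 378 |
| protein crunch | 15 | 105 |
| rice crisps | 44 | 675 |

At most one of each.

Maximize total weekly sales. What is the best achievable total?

By weekly sales per cm: rice crisps 15.34, nut clusters 14.50, barley squares 11.70 lead.
Taking the top-ratio products first gives oat clusters + nut clusters + barley squares + protein crunch + rice crisps for 1765 (136 cm).
The 35 cm tied up in barley squares and protein crunch is better spent on maple flakes — total rises to 1804 (136 cm).
That's the maximum — no swap from here does better than 1804.

1804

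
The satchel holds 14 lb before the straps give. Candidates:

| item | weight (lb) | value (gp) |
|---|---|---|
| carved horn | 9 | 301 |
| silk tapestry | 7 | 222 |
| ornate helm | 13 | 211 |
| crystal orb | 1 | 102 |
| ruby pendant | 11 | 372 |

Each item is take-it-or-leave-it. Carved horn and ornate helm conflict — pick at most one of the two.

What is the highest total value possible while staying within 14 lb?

474

Crystal orb + ruby pendant uses 12 of the 14 lb and totals 474.
Next best is carved horn + crystal orb at 403 (10 lb) — short by 71.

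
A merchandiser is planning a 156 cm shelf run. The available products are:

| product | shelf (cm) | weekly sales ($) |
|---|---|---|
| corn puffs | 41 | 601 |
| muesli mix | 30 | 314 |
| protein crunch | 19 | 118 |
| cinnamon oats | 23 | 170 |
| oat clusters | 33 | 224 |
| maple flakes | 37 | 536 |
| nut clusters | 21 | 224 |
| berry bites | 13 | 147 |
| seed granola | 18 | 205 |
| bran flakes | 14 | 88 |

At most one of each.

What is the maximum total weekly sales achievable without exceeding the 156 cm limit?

1910

The ratio heuristic lands on corn puffs + cinnamon oats + maple flakes + nut clusters + berry bites + seed granola (1883) but leaves 3 cm idle.
Dropping cinnamon oats and seed granola frees 41 cm; slotting in muesli mix + bran flakes (44 cm) lifts the total to 1910 at 156 cm.
Every other selection either busts 156 cm or fails to beat 1910.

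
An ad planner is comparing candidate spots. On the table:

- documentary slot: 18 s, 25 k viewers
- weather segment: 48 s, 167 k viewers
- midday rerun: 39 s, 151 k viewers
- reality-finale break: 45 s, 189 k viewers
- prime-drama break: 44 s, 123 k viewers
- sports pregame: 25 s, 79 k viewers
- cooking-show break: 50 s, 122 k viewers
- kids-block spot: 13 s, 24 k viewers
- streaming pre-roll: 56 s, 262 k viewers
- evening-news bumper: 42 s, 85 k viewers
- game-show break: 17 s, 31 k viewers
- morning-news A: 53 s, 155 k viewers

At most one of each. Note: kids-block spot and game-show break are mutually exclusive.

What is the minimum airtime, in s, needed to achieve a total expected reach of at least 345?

93

Need the lightest bundle worth ≥ 345.
Taking weather segment + reality-finale break gives 356 (≥ 345) for 93 s.
Below 93 s the best achievable stays under 345.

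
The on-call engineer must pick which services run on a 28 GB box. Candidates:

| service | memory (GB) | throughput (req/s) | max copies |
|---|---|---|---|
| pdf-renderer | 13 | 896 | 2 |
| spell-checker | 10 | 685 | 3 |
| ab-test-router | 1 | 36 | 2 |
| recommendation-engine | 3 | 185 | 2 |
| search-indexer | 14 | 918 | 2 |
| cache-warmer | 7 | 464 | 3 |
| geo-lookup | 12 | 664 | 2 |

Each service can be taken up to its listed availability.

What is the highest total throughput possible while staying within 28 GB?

1870

By throughput per GB: pdf-renderer 68.92, spell-checker 68.50, cache-warmer 66.29, search-indexer 65.57 lead.
Taking the top-ratio services first gives 2×pdf-renderer + 2×ab-test-router for 1864 (28 GB).
Replace 2×pdf-renderer and ab-test-router with 2×spell-checker + cache-warmer: the trade gains 6 net, giving 1870 at 28 GB.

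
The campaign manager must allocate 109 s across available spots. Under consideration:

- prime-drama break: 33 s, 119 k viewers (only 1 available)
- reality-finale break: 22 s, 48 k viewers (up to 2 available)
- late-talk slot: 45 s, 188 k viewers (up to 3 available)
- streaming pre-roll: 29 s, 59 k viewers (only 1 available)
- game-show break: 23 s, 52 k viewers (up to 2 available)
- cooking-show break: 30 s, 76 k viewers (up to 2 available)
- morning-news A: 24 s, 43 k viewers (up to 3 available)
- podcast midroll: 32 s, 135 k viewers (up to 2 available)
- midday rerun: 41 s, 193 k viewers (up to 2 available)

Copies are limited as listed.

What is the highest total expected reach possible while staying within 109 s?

Taking the top-ratio spots first gives game-show break + 2×midday rerun for 438 (105 s).
Replace game-show break and midday rerun with 2×podcast midroll: the trade gains 25 net, giving 463 at 105 s.
Every other selection either busts 109 s or exceeds an availability limit or fails to beat 463.

463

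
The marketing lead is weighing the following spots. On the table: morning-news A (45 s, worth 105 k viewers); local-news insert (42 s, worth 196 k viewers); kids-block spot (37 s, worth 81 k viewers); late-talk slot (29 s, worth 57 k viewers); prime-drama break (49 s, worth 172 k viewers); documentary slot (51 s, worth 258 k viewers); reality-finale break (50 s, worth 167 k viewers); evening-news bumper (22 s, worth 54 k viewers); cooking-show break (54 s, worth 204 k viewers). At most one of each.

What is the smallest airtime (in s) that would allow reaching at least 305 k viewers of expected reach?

Look for the lowest-airtime combination reaching 305.
documentary slot + evening-news bumper: 312 expected reach at 73 s.
Below 73 s the best achievable stays under 305.

73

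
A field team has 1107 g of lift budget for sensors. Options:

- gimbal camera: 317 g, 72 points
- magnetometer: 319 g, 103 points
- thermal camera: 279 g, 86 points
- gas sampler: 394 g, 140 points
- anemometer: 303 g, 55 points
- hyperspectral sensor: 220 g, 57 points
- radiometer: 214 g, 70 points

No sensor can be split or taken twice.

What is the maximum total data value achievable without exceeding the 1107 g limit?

353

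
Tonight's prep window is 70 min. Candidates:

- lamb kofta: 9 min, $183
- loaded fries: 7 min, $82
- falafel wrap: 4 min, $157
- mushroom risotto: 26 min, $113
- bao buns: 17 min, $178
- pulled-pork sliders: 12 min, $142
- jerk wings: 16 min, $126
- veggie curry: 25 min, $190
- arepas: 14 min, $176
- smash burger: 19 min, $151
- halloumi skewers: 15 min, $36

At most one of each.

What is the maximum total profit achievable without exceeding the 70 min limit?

927

Greedy by ratio would take lamb kofta + loaded fries + falafel wrap + bao buns + pulled-pork sliders + arepas: 63 min used, total 918.
Dropping pulled-pork sliders frees 12 min; slotting in smash burger (19 min) lifts the total to 927 at 70 min.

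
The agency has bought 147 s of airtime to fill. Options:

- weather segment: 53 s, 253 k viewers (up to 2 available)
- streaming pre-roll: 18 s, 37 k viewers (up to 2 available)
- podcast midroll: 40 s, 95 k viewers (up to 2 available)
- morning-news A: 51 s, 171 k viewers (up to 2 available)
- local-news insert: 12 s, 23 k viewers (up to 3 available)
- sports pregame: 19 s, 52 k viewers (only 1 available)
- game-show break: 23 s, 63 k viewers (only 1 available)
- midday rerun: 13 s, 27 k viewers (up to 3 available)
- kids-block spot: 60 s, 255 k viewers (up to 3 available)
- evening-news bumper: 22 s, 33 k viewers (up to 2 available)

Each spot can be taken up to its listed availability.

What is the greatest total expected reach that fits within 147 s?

606

Ranking by ratio (expected reach/s): weather segment 4.77, kids-block spot 4.25, morning-news A 3.35, game-show break 2.74.
A density-first pass picks 2×weather segment + game-show break + midday rerun — 596 at 142 s.
Replace midday rerun with streaming pre-roll: the trade gains 10 net, giving 606 at 147 s.
That's the maximum — no swap from here does better than 606.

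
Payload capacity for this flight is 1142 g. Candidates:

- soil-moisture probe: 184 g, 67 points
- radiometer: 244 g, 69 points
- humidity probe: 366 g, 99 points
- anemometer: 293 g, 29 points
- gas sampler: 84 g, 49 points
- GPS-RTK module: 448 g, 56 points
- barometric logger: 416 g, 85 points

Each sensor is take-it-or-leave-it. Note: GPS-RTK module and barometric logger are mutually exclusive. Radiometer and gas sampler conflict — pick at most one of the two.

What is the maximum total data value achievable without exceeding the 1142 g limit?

300

Best packing: soil-moisture probe + humidity probe + gas sampler + barometric logger — 1050 g, 300 total.
Next best is soil-moisture probe + humidity probe + gas sampler + GPS-RTK module at 271 (1082 g) — short by 29.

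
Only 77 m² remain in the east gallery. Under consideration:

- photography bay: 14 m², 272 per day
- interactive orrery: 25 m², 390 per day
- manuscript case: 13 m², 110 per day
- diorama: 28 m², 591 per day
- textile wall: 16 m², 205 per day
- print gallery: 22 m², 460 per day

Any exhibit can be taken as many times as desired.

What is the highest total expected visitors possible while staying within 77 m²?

1511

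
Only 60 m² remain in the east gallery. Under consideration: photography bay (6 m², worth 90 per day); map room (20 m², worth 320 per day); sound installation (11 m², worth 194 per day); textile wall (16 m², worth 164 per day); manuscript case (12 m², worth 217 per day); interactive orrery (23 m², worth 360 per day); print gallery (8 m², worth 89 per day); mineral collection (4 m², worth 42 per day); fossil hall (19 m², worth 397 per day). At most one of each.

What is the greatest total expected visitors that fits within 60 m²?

A density-first pass picks photography bay + sound installation + manuscript case + print gallery + mineral collection + fossil hall — 1029 at 60 m².
Dropping sound installation and print gallery and mineral collection frees 23 m²; slotting in interactive orrery (23 m²) lifts the total to 1064 at 60 m².
Runner-up photography bay + map room + sound installation + mineral collection + fossil hall tops out at 1043.

1064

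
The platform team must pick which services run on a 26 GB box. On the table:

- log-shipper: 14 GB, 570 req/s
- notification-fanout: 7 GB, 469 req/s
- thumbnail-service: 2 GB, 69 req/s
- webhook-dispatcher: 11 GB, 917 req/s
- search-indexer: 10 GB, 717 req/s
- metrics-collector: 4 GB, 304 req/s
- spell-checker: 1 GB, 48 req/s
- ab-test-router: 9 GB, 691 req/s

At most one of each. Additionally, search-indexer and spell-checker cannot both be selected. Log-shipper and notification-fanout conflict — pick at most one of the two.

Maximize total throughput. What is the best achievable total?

1981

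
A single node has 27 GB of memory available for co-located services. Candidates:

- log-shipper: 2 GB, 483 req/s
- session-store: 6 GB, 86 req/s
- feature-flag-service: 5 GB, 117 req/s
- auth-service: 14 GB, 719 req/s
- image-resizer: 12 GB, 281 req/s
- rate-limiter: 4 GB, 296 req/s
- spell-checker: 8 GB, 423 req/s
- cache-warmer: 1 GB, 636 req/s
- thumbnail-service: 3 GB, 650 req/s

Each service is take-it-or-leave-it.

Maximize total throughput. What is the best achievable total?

2784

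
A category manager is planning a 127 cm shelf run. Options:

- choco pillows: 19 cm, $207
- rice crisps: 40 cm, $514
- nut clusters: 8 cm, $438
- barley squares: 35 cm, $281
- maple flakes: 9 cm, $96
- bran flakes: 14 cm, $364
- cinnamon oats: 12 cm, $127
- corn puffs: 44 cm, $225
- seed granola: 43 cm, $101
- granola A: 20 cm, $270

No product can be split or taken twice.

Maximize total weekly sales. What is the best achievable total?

Ranking by ratio (weekly sales/cm): nut clusters 54.75, bran flakes 26.00, granola A 13.50.
The ratio ordering already packs tightly: choco pillows + rice crisps + nut clusters + maple flakes + bran flakes + cinnamon oats + granola A, 122 cm, 2016.
Runner-up rice crisps + nut clusters + barley squares + maple flakes + bran flakes + granola A tops out at 1963.

2016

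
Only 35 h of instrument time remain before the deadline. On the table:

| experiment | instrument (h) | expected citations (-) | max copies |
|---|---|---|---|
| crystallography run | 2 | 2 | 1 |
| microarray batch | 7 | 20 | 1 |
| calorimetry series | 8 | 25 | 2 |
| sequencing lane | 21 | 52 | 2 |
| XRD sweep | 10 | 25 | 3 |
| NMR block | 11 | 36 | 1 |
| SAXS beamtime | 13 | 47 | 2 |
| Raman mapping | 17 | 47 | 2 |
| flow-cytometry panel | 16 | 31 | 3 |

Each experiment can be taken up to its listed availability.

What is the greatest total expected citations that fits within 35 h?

119

Best packing: calorimetry series + 2×SAXS beamtime — 34 h, 119 total.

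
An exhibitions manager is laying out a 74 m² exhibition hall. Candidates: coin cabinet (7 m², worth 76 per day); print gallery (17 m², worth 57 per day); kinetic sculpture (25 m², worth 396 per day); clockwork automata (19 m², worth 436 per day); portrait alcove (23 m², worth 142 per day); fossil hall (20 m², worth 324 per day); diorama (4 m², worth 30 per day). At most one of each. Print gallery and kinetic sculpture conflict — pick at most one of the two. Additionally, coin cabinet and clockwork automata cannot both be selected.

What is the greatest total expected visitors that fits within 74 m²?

1186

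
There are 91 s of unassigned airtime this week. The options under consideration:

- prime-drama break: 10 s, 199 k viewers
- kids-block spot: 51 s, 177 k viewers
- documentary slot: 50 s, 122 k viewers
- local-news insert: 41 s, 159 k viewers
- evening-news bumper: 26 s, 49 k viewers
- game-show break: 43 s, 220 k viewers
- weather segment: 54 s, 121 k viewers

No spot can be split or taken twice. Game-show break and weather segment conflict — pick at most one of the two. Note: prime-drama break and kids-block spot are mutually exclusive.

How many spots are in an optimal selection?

3

Optimal total is 468.
One optimal bundle: prime-drama break + evening-news bumper + game-show break (79 s).
Every optimal selection uses 3 spots.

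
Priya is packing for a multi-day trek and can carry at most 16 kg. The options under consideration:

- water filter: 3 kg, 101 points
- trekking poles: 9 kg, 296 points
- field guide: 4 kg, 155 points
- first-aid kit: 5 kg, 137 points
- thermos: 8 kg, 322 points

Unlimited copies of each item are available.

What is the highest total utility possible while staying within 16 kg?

644

Best packing: 2×thermos — 16 kg, 644 total.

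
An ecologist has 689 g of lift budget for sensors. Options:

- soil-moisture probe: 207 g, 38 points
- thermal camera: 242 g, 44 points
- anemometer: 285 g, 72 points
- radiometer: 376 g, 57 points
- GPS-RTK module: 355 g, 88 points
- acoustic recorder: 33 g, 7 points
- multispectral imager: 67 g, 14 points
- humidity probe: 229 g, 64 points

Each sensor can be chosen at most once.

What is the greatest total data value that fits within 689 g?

173

Ranking by ratio (data value/g): humidity probe 0.28, anemometer 0.25, GPS-RTK module 0.25, acoustic recorder 0.21.
The ratio heuristic lands on anemometer + acoustic recorder + multispectral imager + humidity probe (157) but leaves 75 g idle.
Replace anemometer with GPS-RTK module: the trade gains 16 net, giving 173 at 684 g.
Every other selection either busts 689 g or fails to beat 173.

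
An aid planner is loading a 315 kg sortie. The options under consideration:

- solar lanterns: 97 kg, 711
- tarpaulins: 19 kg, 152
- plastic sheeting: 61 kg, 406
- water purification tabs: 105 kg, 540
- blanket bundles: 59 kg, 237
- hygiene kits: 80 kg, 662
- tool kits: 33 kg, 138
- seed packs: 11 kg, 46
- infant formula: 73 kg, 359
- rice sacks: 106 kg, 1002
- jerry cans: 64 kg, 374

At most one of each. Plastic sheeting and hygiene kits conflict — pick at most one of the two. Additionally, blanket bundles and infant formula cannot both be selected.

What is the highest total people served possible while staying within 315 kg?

2573

The ratio ordering already packs tightly: solar lanterns + tarpaulins + hygiene kits + seed packs + rice sacks, 313 kg, 2573.
That's the maximum — no feasible swap from here does better than 2573.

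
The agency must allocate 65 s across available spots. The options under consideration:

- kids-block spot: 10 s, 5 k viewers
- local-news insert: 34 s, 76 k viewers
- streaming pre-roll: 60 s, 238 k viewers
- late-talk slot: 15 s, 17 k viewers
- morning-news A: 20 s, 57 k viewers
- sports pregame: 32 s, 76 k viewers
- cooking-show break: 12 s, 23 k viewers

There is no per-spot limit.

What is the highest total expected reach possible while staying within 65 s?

238

The ratio ordering already packs tightly: streaming pre-roll, 60 s, 238.
No other feasible combination exceeds 238.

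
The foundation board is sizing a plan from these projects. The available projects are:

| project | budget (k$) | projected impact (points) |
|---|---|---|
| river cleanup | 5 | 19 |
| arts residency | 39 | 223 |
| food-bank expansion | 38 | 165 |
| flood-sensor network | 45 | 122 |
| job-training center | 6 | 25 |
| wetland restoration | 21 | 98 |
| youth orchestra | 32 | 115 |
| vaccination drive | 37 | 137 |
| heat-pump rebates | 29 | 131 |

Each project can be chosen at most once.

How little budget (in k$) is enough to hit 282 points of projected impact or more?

Need the lightest bundle worth ≥ 282.
Taking arts residency + wetland restoration gives 321 (≥ 282) for 60 k$.
Any bundle with less than 60 k$ falls short of 282.

60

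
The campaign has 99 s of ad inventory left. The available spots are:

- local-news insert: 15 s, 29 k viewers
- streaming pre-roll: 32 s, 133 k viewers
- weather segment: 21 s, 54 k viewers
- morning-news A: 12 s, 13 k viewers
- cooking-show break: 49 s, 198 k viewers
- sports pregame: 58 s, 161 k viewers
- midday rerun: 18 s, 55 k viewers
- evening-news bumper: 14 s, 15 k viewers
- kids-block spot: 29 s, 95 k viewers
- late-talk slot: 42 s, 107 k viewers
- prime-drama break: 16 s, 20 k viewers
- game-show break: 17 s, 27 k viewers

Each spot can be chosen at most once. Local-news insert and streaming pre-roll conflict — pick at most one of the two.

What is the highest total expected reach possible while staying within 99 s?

Taking streaming pre-roll + cooking-show break + midday rerun: 99 s used, 386 in expected reach.
The closest alternative, streaming pre-roll + cooking-show break + game-show break, reaches only 358.

386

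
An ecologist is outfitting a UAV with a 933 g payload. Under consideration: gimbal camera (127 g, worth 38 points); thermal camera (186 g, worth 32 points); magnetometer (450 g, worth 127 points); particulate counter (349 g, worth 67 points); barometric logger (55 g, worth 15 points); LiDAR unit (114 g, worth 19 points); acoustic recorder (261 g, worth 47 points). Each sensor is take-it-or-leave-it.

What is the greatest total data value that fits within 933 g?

232

Ranking by ratio (data value/g): gimbal camera 0.30, magnetometer 0.28, barometric logger 0.27, particulate counter 0.19.
Taking the top-ratio sensors first gives gimbal camera + magnetometer + barometric logger + acoustic recorder for 227 (893 g).
Dropping barometric logger and acoustic recorder frees 316 g; slotting in particulate counter (349 g) lifts the total to 232 at 926 g.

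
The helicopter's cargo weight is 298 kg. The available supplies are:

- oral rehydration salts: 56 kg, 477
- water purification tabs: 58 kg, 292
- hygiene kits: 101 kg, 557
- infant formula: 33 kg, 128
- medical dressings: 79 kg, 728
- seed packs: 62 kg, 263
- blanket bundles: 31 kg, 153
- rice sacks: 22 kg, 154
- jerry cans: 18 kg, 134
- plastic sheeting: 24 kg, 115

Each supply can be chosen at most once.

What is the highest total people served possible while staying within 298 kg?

2069

Density check — medical dressings 9.22, oral rehydration salts 8.52, jerry cans 7.44, rice sacks 7.00 are the best per kg.
The ratio heuristic lands on oral rehydration salts + hygiene kits + medical dressings + rice sacks + jerry cans (2050) but leaves 22 kg idle.
The 18 kg tied up in jerry cans is better spent on blanket bundles — total rises to 2069 (289 kg).
The closest alternative, oral rehydration salts + water purification tabs + infant formula + medical dressings + blanket bundles + rice sacks + jerry cans, reaches only 2066.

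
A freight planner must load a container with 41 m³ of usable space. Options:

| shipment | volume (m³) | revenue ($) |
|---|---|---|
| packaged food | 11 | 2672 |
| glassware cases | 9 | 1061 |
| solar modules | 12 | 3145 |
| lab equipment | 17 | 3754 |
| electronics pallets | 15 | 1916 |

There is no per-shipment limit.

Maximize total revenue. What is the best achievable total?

10044

Filling by ratio: 3×solar modules for 9435, with 5 m³ left unused.
Dropping solar modules frees 12 m³; slotting in lab equipment (17 m³) lifts the total to 10044 at 41 m³.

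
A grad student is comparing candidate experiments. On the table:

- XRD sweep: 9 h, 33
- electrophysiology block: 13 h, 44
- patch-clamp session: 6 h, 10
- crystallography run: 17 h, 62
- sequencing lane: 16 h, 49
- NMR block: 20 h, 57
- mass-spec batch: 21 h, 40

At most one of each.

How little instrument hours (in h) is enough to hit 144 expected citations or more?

42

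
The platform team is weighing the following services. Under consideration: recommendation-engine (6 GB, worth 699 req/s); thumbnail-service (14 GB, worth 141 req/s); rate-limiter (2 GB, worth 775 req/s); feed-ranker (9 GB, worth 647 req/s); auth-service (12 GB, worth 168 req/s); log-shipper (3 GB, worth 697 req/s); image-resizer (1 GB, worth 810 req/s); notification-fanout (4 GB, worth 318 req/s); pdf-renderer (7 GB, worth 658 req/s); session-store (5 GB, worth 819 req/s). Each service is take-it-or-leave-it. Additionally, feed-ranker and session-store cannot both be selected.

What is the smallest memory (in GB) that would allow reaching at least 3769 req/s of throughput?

17

Minimise GB subject to total throughput ≥ 3769.
recommendation-engine + rate-limiter + log-shipper + image-resizer + session-store: 3800 throughput at 17 GB.
Below 17 GB the best achievable stays under 3769.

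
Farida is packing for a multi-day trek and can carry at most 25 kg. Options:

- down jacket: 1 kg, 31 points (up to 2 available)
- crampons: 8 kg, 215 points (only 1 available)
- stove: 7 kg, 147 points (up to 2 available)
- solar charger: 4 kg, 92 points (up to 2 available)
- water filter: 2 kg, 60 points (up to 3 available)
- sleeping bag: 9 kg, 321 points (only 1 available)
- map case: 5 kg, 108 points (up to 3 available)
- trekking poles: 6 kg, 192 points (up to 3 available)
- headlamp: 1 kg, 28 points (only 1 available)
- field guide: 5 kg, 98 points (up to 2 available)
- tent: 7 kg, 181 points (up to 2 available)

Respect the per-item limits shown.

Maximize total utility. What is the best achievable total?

827

2×down jacket + water filter + sleeping bag + 2×trekking poles uses 25 of the 25 kg and totals 827.
Nothing else within 25 kg beats 827.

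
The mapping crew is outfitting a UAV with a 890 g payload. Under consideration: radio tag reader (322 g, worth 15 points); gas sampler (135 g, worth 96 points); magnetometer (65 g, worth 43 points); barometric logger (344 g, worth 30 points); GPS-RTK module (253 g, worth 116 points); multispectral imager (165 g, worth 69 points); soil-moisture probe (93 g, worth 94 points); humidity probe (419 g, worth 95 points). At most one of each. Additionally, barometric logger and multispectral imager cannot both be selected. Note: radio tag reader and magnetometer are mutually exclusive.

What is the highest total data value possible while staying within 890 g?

Best packing: gas sampler + magnetometer + GPS-RTK module + multispectral imager + soil-moisture probe — 711 g, 418 total.
Every other selection either busts 890 g or breaks a pairing rule or fails to beat 418.

418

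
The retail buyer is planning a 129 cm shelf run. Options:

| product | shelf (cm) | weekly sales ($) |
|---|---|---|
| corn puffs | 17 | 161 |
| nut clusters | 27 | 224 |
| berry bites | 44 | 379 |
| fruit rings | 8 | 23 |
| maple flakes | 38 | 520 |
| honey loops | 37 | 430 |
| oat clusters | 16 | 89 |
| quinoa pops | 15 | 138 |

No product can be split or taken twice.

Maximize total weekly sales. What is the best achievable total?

1358

A density-first pass picks corn puffs + maple flakes + honey loops + oat clusters + quinoa pops — 1338 at 123 cm.
Replace oat clusters and quinoa pops with nut clusters + fruit rings: the trade gains 20 net, giving 1358 at 127 cm.
Next best is berry bites + fruit rings + maple flakes + honey loops at 1352 (127 cm) — short by 6.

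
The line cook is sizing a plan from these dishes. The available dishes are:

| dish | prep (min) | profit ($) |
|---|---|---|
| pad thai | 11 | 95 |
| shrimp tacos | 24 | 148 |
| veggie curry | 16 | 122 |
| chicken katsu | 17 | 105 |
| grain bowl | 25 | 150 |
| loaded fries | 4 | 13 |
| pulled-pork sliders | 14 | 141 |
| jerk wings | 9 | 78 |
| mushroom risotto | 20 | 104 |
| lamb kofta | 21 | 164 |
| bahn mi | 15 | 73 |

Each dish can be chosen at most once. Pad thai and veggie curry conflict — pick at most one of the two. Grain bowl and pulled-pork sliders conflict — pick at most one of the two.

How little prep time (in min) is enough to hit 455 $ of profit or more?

Minimise min subject to total profit ≥ 455.
Taking pad thai + pulled-pork sliders + jerk wings + lamb kofta gives 478 (≥ 455) for 55 min.
Any bundle with less than 55 min falls short of 455.

55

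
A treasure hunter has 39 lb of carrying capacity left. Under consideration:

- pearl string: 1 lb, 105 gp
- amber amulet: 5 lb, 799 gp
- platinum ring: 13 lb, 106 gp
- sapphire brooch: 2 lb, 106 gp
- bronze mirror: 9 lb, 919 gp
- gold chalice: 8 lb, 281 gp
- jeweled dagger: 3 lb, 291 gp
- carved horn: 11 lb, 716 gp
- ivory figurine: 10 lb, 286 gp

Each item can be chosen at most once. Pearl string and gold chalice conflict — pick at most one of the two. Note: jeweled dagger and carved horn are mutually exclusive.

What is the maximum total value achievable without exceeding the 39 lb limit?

By value per lb: amber amulet 159.80, pearl string 105.00, bronze mirror 102.11, jeweled dagger 97.00 lead.
Pearl string + amber amulet + sapphire brooch + bronze mirror + carved horn + ivory figurine uses 38 of the 39 lb and totals 2931.

2931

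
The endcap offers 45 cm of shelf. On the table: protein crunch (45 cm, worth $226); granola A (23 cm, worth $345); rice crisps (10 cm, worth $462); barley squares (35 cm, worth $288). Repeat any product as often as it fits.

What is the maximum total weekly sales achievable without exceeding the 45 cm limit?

4×rice crisps uses 40 of the 45 cm and totals 1848.
Nothing else within 45 cm beats 1848.

1848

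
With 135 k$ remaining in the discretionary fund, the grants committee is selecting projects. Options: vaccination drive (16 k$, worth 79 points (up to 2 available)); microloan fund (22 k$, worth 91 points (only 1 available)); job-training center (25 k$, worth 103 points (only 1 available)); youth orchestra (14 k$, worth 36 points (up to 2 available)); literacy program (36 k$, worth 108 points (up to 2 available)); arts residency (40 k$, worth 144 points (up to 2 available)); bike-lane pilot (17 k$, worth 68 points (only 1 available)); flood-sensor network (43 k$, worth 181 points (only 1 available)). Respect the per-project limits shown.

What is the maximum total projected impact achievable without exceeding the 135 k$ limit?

551

Ranking by ratio (projected impact/k$): vaccination drive 4.94, flood-sensor network 4.21, microloan fund 4.14.
A density-first pass picks 2×vaccination drive + microloan fund + job-training center + flood-sensor network — 533 at 122 k$.
Replace microloan fund and job-training center with arts residency + bike-lane pilot: the trade gains 18 net, giving 551 at 132 k$.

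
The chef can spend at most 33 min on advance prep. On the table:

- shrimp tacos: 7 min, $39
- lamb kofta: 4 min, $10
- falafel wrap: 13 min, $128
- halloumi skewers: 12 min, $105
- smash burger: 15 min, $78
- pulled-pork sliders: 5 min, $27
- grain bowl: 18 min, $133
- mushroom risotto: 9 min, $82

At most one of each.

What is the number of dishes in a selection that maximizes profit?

Best achievable profit is 272.
For example shrimp tacos + falafel wrap + halloumi skewers achieves it, using 32 min.
All optima have 3 dishes.

3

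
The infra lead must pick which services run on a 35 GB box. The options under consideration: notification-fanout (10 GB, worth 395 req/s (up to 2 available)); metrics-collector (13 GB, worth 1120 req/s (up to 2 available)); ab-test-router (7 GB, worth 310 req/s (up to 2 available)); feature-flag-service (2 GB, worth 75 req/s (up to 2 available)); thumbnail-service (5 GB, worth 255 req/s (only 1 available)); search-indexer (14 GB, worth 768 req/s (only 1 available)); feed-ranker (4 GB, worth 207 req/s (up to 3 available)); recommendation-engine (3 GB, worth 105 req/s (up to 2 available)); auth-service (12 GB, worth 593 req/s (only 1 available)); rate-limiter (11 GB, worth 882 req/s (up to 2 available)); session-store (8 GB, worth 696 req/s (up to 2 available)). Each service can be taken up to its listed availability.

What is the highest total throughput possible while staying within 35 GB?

By throughput per GB: session-store 87.00, metrics-collector 86.15, rate-limiter 80.18 lead.
Greedy by ratio would take metrics-collector + feature-flag-service + feed-ranker + 2×session-store: 35 GB used, total 2794.
The 14 GB tied up in feature-flag-service and feed-ranker and session-store is better spent on metrics-collector — total rises to 2936 (34 GB).

2936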